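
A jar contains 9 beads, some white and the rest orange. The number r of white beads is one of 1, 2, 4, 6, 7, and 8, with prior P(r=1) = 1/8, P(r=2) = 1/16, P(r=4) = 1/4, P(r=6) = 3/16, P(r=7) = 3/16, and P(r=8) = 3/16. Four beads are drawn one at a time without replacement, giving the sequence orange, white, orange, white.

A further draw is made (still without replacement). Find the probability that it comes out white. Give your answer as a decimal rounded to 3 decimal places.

For each hypothesis, P(data | H) works out to: P(data | r = 1) = (8/9)(1/8)(7/7)(0/6) = 0; P(data | r = 2) = (7/9)(2/8)(6/7)(1/6) = 1/36; P(data | r = 4) = (5/9)(4/8)(4/7)(3/6) = 5/63; P(data | r = 6) = (3/9)(6/8)(2/7)(5/6) = 5/84; P(data | r = 7) = (2/9)(7/8)(1/7)(6/6) = 1/36; P(data | r = 8) = (1/9)(8/8)(0/7) = 0.
Weighting by the prior gives 1/8 · 0 = 0, 1/16 · 1/36 = 1/576, 1/4 · 5/63 = 5/252, 3/16 · 5/84 = 5/448, 3/16 · 1/36 = 1/192, 3/16 · 0 = 0; these sum to 17/448.
Normalising, the posterior is P(r = 1 | data) = 0, P(r = 2 | data) = 7/153, P(r = 4 | data) = 80/153, P(r = 6 | data) = 5/17, P(r = 7 | data) = 7/51, P(r = 8 | data) = 0.
Averaging over the posterior, P(white next | data) = (0)(7/153) + (2/5)(80/153) + (4/5)(5/17) + (1)(7/51) = 89/153.

0.582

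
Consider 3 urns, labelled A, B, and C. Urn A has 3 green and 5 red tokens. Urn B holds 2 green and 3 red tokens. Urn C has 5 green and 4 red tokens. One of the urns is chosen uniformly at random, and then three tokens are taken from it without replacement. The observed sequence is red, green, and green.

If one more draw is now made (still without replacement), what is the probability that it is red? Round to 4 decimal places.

The likelihood of the observed sequence under each hypothesis: P(data | urn A) = (5/8)(3/7)(2/6) = 0.089286; P(data | urn B) = (3/5)(2/4)(1/3) = 0.1; P(data | urn C) = (4/9)(5/8)(4/7) = 0.15873.
Weighting by the prior gives 1/3 · 0.089286 = 0.029762, 1/3 · 0.1 = 0.033333, 1/3 · 0.15873 = 0.05291; summing to 0.11601.
Normalising, the posterior is P(urn A | data) = 0.25656, P(urn B | data) = 0.28734, P(urn C | data) = 0.4561.
The predictive probability is P(red next | data) = (4/5)(0.25656) + (1)(0.28734) + (1/2)(0.4561) = 0.72064.

0.7206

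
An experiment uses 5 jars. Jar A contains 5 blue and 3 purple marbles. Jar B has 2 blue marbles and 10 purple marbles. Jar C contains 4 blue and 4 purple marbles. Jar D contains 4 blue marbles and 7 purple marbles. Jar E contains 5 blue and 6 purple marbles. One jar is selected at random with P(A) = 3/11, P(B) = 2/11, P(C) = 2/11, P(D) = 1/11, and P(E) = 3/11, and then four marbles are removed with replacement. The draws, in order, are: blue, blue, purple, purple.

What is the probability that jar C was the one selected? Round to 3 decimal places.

Compute the likelihood of the observed sequence for each case: P(data | jar A) = (5/8)(5/8)(3/8)(3/8) = 0.054932; P(data | jar B) = (2/12)(2/12)(10/12)(10/12) = 0.01929; P(data | jar C) = (4/8)(4/8)(4/8)(4/8) = 0.0625; P(data | jar D) = (4/11)(4/11)(7/11)(7/11) = 0.053548; P(data | jar E) = (5/11)(5/11)(6/11)(6/11) = 0.061471.
Weighting by the prior gives 3/11 · 0.054932 = 0.014981, 2/11 · 0.01929 = 0.0035073, 2/11 · 0.0625 = 0.011364, 1/11 · 0.053548 = 0.004868, 3/11 · 0.061471 = 0.016765; with total 0.051485.
Therefore the posterior P(jar C | data) = (0.011364) / (0.051485) = 0.22072.

0.221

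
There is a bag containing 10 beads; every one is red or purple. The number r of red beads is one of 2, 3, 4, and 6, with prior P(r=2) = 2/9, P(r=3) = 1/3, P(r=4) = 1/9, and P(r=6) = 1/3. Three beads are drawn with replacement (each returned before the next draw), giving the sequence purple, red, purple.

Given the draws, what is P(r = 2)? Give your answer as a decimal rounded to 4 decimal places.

0.2267

Compute the likelihood of the observed sequence for each case: P(data | r = 2) = (8/10)(2/10)(8/10) = 0.128; P(data | r = 3) = (7/10)(3/10)(7/10) = 0.147; P(data | r = 4) = (6/10)(4/10)(6/10) = 0.144; P(data | r = 6) = (4/10)(6/10)(4/10) = 0.096.
Multiplying each by its prior: 2/9 · 0.128 = 0.028444, 1/3 · 0.147 = 0.049, 1/9 · 0.144 = 0.016, 1/3 · 0.096 = 0.032; summing to 0.12544.
By Bayes' rule, P(r = 2 | data) = (0.028444) / (0.12544) = 0.22675.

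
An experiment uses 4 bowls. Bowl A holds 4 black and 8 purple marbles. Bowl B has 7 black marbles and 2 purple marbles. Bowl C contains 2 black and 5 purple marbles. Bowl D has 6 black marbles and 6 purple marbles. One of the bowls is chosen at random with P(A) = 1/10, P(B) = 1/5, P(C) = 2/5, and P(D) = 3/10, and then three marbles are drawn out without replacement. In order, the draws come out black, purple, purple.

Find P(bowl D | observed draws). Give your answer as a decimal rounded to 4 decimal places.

For each hypothesis, P(data | H) works out to: P(data | bowl A) = (4/12)(8/11)(7/10) = 0.1697; P(data | bowl B) = (7/9)(2/8)(1/7) = 0.027778; P(data | bowl C) = (2/7)(5/6)(4/5) = 0.19048; P(data | bowl D) = (6/12)(6/11)(5/10) = 0.13636.
Weighting by the prior gives 1/10 · 0.1697 = 0.01697, 1/5 · 0.027778 = 0.0055556, 2/5 · 0.19048 = 0.07619, 3/10 · 0.13636 = 0.040909; summing to 0.13962.
By Bayes' rule, P(bowl D | data) = (0.040909) / (0.13962) = 0.29299.

0.2930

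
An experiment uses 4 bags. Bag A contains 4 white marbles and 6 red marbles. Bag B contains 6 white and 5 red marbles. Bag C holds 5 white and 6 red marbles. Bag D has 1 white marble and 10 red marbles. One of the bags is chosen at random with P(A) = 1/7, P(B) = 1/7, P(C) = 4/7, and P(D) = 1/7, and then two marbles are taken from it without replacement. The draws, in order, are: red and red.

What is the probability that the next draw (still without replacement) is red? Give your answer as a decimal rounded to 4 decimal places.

Under each hypothesis, the probability of the observed sequence is: P(data | bag A) = (6/10)(5/9) = 1/3; P(data | bag B) = (5/11)(4/10) = 2/11; P(data | bag C) = (6/11)(5/10) = 3/11; P(data | bag D) = (10/11)(9/10) = 9/11.
Weighting by the prior gives 1/7 · 1/3 = 1/21, 1/7 · 2/11 = 2/77, 4/7 · 3/11 = 12/77, 1/7 · 9/11 = 9/77; these sum to 80/231.
Dividing through by the total gives posterior P(bag A | data) = 11/80, P(bag B | data) = 3/40, P(bag C | data) = 9/20, P(bag D | data) = 27/80.
So P(red next | data) = Σ P(red next | H) P(H | data) = (1/2)(11/80) + (1/3)(3/40) + (4/9)(9/20) + (8/9)(27/80) = 19/32.

0.5938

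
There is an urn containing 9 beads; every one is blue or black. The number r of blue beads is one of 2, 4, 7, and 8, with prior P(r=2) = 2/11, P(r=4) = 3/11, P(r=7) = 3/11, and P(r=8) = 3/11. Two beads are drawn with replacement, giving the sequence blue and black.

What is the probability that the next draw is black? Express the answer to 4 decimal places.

Compute the likelihood of the observed sequence for each case: P(data | r = 2) = (2/9)(7/9) = 14/81; P(data | r = 4) = (4/9)(5/9) = 20/81; P(data | r = 7) = (7/9)(2/9) = 14/81; P(data | r = 8) = (8/9)(1/9) = 8/81.
Weighting by the prior gives 2/11 · 14/81 = 28/891, 3/11 · 20/81 = 20/297, 3/11 · 14/81 = 14/297, 3/11 · 8/81 = 8/297; summing to 14/81.
Normalising, the posterior is P(r = 2 | data) = 2/11, P(r = 4 | data) = 30/77, P(r = 7 | data) = 3/11, P(r = 8 | data) = 12/77.
So P(black next | data) = Σ P(black next | H) P(H | data) = (7/9)(2/11) + (5/9)(30/77) + (2/9)(3/11) + (1/9)(12/77) = 302/693.

0.4358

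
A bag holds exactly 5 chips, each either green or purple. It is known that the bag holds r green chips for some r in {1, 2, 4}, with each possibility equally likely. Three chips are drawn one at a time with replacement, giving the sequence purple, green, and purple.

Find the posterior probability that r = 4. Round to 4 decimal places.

For each hypothesis, P(data | H) works out to: P(data | r = 1) = (4/5)(1/5)(4/5) = 16/125; P(data | r = 2) = (3/5)(2/5)(3/5) = 18/125; P(data | r = 4) = (1/5)(4/5)(1/5) = 4/125.
Weighting by the prior gives 1/3 · 16/125 = 16/375, 1/3 · 18/125 = 6/125, 1/3 · 4/125 = 4/375; with total 38/375.
By Bayes' rule, P(r = 4 | data) = (4/375) / (38/375) = 2/19.

0.1053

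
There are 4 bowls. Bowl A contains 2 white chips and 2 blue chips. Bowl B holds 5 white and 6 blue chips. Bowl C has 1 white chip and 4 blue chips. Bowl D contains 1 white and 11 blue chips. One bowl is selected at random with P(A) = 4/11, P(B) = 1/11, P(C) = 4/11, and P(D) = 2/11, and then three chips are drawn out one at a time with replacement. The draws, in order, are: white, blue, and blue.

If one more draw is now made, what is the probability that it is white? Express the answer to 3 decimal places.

0.331

For each hypothesis, P(data | H) works out to: P(data | bowl A) = (2/4)(2/4)(2/4) = 0.125; P(data | bowl B) = (5/11)(6/11)(6/11) = 0.13524; P(data | bowl C) = (1/5)(4/5)(4/5) = 0.128; P(data | bowl D) = (1/12)(11/12)(11/12) = 0.070023.
Weighting by the prior gives 4/11 · 0.125 = 0.045455, 1/11 · 0.13524 = 0.012294, 4/11 · 0.128 = 0.046545, 2/11 · 0.070023 = 0.012731; with total 0.11703.
Normalising, the posterior is P(bowl A | data) = 0.38841, P(bowl B | data) = 0.10506, P(bowl C | data) = 0.39774, P(bowl D | data) = 0.10879.
So P(white next | data) = Σ P(white next | H) P(H | data) = (1/2)(0.38841) + (5/11)(0.10506) + (1/5)(0.39774) + (1/12)(0.10879) = 0.33057.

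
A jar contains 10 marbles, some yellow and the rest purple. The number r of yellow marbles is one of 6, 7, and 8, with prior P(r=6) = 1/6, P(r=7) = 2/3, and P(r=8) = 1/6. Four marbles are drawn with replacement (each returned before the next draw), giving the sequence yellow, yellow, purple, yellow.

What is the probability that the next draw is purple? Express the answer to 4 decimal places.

Compute the likelihood of the observed sequence for each case: P(data | r = 6) = (6/10)(6/10)(4/10)(6/10) = 0.0864; P(data | r = 7) = (7/10)(7/10)(3/10)(7/10) = 0.1029; P(data | r = 8) = (8/10)(8/10)(2/10)(8/10) = 0.1024.
The prior-weighted likelihoods are 1/6 · 0.0864 = 0.0144, 2/3 · 0.1029 = 0.0686, 1/6 · 0.1024 = 0.017067; these sum to 0.10007.
The posterior is then P(r = 6 | data) = 0.1439, P(r = 7 | data) = 0.68554, P(r = 8 | data) = 0.17055.
So P(purple next | data) = Σ P(purple next | H) P(H | data) = (2/5)(0.1439) + (3/10)(0.68554) + (1/5)(0.17055) = 0.29734.

0.2973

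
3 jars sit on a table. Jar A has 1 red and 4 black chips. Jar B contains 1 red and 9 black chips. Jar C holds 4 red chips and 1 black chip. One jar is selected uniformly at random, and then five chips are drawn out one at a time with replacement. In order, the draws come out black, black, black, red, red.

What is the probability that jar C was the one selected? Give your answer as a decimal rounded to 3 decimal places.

0.156

The likelihood of the observed sequence under each hypothesis: P(data | jar A) = (4/5)(4/5)(4/5)(1/5)(1/5) = 0.02048; P(data | jar B) = (9/10)(9/10)(9/10)(1/10)(1/10) = 0.00729; P(data | jar C) = (1/5)(1/5)(1/5)(4/5)(4/5) = 0.00512.
The prior-weighted likelihoods are 1/3 · 0.02048 = 0.0068267, 1/3 · 0.00729 = 0.00243, 1/3 · 0.00512 = 0.0017067; summing to 0.010963.
Therefore the posterior P(jar C | data) = (0.0017067) / (0.010963) = 0.15567.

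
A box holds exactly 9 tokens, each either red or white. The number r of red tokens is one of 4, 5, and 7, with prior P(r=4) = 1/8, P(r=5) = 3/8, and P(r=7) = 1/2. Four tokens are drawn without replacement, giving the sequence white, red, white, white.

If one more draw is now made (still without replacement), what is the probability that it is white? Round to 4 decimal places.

For each hypothesis, P(data | H) works out to: P(data | r = 4) = (5/9)(4/8)(4/7)(3/6) = 0.079365; P(data | r = 5) = (4/9)(5/8)(3/7)(2/6) = 0.039683; P(data | r = 7) = (2/9)(7/8)(1/7)(0/6) = 0.
Multiplying each by its prior: 1/8 · 0.079365 = 0.0099206, 3/8 · 0.039683 = 0.014881, 1/2 · 0 = 0; these sum to 0.024802.
Dividing through by the total gives posterior P(r = 4 | data) = 0.4, P(r = 5 | data) = 0.6, P(r = 7 | data) = 0.
Averaging over the posterior, P(white next | data) = (2/5)(0.4) + (1/5)(0.6) = 0.28.

0.2800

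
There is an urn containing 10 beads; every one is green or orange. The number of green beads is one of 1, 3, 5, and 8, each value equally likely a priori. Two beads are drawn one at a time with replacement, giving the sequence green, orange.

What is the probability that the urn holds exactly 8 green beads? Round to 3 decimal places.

0.225

Under each hypothesis, the probability of the observed sequence is: P(data | r = 1) = (1/10)(9/10) = 9/100; P(data | r = 3) = (3/10)(7/10) = 21/100; P(data | r = 5) = (5/10)(5/10) = 1/4; P(data | r = 8) = (8/10)(2/10) = 4/25.
The prior-weighted likelihoods are 1/4 · 9/100 = 9/400, 1/4 · 21/100 = 21/400, 1/4 · 1/4 = 1/16, 1/4 · 4/25 = 1/25; with total 71/400.
So P(r = 8 | data) = (1/25) / (71/400) = 16/71.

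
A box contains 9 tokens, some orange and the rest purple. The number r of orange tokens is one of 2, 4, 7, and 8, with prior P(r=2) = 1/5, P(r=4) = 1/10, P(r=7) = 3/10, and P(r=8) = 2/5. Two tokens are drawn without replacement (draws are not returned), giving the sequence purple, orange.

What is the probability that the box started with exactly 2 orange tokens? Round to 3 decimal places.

0.230

Under each hypothesis, the probability of the observed sequence is: P(data | r = 2) = (7/9)(2/8) = 7/36; P(data | r = 4) = (5/9)(4/8) = 5/18; P(data | r = 7) = (2/9)(7/8) = 7/36; P(data | r = 8) = (1/9)(8/8) = 1/9.
The prior-weighted likelihoods are 1/5 · 7/36 = 7/180, 1/10 · 5/18 = 1/36, 3/10 · 7/36 = 7/120, 2/5 · 1/9 = 2/45; summing to 61/360.
Hence P(r = 2 | data) = (7/180) / (61/360) = 14/61.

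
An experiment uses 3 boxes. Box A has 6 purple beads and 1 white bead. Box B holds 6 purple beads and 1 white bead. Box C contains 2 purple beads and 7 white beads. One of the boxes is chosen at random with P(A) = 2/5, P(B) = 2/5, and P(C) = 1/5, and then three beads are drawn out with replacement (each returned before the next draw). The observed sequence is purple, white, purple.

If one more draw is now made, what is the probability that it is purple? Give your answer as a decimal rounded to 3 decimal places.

The likelihood of the observed sequence under each hypothesis: P(data | box A) = (6/7)(1/7)(6/7) = 0.10496; P(data | box B) = (6/7)(1/7)(6/7) = 0.10496; P(data | box C) = (2/9)(7/9)(2/9) = 0.038409.
The prior-weighted likelihoods are 2/5 · 0.10496 = 0.041983, 2/5 · 0.10496 = 0.041983, 1/5 · 0.038409 = 0.0076818; these sum to 0.091647.
Dividing through by the total gives posterior P(box A | data) = 0.45809, P(box B | data) = 0.45809, P(box C | data) = 0.083819.
The predictive probability is P(purple next | data) = (6/7)(0.45809) + (6/7)(0.45809) + (2/9)(0.083819) = 0.80392.

0.804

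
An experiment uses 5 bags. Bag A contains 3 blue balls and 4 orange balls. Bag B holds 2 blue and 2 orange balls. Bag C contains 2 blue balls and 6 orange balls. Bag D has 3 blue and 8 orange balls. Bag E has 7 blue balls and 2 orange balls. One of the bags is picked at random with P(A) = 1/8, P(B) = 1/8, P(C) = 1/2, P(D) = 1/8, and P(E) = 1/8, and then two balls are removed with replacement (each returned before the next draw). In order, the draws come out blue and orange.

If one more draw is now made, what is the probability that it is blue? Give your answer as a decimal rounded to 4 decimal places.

For each hypothesis, P(data | H) works out to: P(data | bag A) = (3/7)(4/7) = 0.2449; P(data | bag B) = (2/4)(2/4) = 0.25; P(data | bag C) = (2/8)(6/8) = 0.1875; P(data | bag D) = (3/11)(8/11) = 0.19835; P(data | bag E) = (7/9)(2/9) = 0.17284.
Weighting by the prior gives 1/8 · 0.2449 = 0.030612, 1/8 · 0.25 = 0.03125, 1/2 · 0.1875 = 0.09375, 1/8 · 0.19835 = 0.024793, 1/8 · 0.17284 = 0.021605; with total 0.20201.
The posterior is then P(bag A | data) = 0.15154, P(bag B | data) = 0.15469, P(bag C | data) = 0.46408, P(bag D | data) = 0.12273, P(bag E | data) = 0.10695.
So P(blue next | data) = Σ P(blue next | H) P(H | data) = (3/7)(0.15154) + (1/2)(0.15469) + (1/4)(0.46408) + (3/11)(0.12273) + (7/9)(0.10695) = 0.37497.

0.3750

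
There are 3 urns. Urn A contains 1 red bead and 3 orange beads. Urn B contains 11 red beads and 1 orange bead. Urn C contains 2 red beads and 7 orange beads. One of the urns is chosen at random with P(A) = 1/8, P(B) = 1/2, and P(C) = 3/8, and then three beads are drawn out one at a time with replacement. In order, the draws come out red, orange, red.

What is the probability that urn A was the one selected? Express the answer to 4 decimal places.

0.1060

Compute the likelihood of the observed sequence for each case: P(data | urn A) = (1/4)(3/4)(1/4) = 0.046875; P(data | urn B) = (11/12)(1/12)(11/12) = 0.070023; P(data | urn C) = (2/9)(7/9)(2/9) = 0.038409.
Multiplying each by its prior: 1/8 · 0.046875 = 0.0058594, 1/2 · 0.070023 = 0.035012, 3/8 · 0.038409 = 0.014403; summing to 0.055274.
So P(urn A | data) = (0.0058594) / (0.055274) = 0.10601.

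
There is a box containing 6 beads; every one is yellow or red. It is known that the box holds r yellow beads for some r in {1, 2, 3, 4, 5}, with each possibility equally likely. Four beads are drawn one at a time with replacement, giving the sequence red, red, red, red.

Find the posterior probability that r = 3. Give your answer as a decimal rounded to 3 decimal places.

0.083

Under each hypothesis, the probability of the observed sequence is: P(data | r = 1) = (5/6)(5/6)(5/6)(5/6) = 0.48225; P(data | r = 2) = (4/6)(4/6)(4/6)(4/6) = 0.19753; P(data | r = 3) = (3/6)(3/6)(3/6)(3/6) = 0.0625; P(data | r = 4) = (2/6)(2/6)(2/6)(2/6) = 0.012346; P(data | r = 5) = (1/6)(1/6)(1/6)(1/6) = 0.0007716.
Multiplying each by its prior: 1/5 · 0.48225 = 0.096451, 1/5 · 0.19753 = 0.039506, 1/5 · 0.0625 = 0.0125, 1/5 · 0.012346 = 0.0024691, 1/5 · 0.0007716 = 0.00015432; with total 0.15108.
Therefore the posterior P(r = 3 | data) = (0.0125) / (0.15108) = 0.082737.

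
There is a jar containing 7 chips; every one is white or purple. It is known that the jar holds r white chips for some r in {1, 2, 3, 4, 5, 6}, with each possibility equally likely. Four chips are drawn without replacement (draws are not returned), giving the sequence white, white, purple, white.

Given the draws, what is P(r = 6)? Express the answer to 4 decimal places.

Under each hypothesis, the probability of the observed sequence is: P(data | r = 1) = (1/7)(0/6) = 0; P(data | r = 2) = (2/7)(1/6)(5/5)(0/4) = 0; P(data | r = 3) = (3/7)(2/6)(4/5)(1/4) = 1/35; P(data | r = 4) = (4/7)(3/6)(3/5)(2/4) = 3/35; P(data | r = 5) = (5/7)(4/6)(2/5)(3/4) = 1/7; P(data | r = 6) = (6/7)(5/6)(1/5)(4/4) = 1/7.
Weighting by the prior gives 1/6 · 0 = 0, 1/6 · 0 = 0, 1/6 · 1/35 = 1/210, 1/6 · 3/35 = 1/70, 1/6 · 1/7 = 1/42, 1/6 · 1/7 = 1/42; these sum to 1/15.
So P(r = 6 | data) = (1/42) / (1/15) = 5/14.

0.3571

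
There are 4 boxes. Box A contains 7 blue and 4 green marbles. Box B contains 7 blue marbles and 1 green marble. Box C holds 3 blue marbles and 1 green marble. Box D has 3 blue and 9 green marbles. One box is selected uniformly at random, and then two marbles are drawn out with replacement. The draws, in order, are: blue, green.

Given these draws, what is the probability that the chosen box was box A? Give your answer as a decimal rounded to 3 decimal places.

0.323

The likelihood of the observed sequence under each hypothesis: P(data | box A) = (7/11)(4/11) = 0.2314; P(data | box B) = (7/8)(1/8) = 0.10938; P(data | box C) = (3/4)(1/4) = 0.1875; P(data | box D) = (3/12)(9/12) = 0.1875.
Weighting by the prior gives 1/4 · 0.2314 = 0.057851, 1/4 · 0.10938 = 0.027344, 1/4 · 0.1875 = 0.046875, 1/4 · 0.1875 = 0.046875; summing to 0.17894.
Therefore the posterior P(box A | data) = (0.057851) / (0.17894) = 0.32329.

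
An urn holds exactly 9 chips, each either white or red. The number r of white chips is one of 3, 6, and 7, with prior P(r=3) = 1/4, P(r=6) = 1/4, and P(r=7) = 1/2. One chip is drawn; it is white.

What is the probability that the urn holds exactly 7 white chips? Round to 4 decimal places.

0.6087

For each hypothesis, P(data | H) works out to: P(data | r = 3) = (3/9) = 1/3; P(data | r = 6) = (6/9) = 2/3; P(data | r = 7) = (7/9) = 7/9.
Multiplying each by its prior: 1/4 · 1/3 = 1/12, 1/4 · 2/3 = 1/6, 1/2 · 7/9 = 7/18; summing to 23/36.
Therefore the posterior P(r = 7 | data) = (7/18) / (23/36) = 14/23.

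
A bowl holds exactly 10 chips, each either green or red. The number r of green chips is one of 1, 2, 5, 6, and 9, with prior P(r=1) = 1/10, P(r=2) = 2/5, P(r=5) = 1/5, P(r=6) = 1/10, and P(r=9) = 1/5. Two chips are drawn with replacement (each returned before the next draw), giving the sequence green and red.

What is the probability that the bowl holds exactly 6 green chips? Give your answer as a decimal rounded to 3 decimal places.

For each hypothesis, P(data | H) works out to: P(data | r = 1) = (1/10)(9/10) = 9/100; P(data | r = 2) = (2/10)(8/10) = 4/25; P(data | r = 5) = (5/10)(5/10) = 1/4; P(data | r = 6) = (6/10)(4/10) = 6/25; P(data | r = 9) = (9/10)(1/10) = 9/100.
Multiplying each by its prior: 1/10 · 9/100 = 9/1000, 2/5 · 4/25 = 8/125, 1/5 · 1/4 = 1/20, 1/10 · 6/25 = 3/125, 1/5 · 9/100 = 9/500; with total 33/200.
Therefore the posterior P(r = 6 | data) = (3/125) / (33/200) = 8/55.

0.145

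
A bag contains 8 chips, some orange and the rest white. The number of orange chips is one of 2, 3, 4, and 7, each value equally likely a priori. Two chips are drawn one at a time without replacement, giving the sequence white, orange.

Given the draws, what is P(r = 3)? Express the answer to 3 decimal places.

0.300

Under each hypothesis, the probability of the observed sequence is: P(data | r = 2) = (6/8)(2/7) = 3/14; P(data | r = 3) = (5/8)(3/7) = 15/56; P(data | r = 4) = (4/8)(4/7) = 2/7; P(data | r = 7) = (1/8)(7/7) = 1/8.
Weighting by the prior gives 1/4 · 3/14 = 3/56, 1/4 · 15/56 = 15/224, 1/4 · 2/7 = 1/14, 1/4 · 1/8 = 1/32; these sum to 25/112.
By Bayes' rule, P(r = 3 | data) = (15/224) / (25/112) = 3/10.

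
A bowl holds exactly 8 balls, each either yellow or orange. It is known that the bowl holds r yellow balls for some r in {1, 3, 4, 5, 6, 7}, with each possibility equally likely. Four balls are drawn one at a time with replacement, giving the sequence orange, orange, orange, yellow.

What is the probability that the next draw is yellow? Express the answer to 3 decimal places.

For each hypothesis, P(data | H) works out to: P(data | r = 1) = (7/8)(7/8)(7/8)(1/8) = 0.08374; P(data | r = 3) = (5/8)(5/8)(5/8)(3/8) = 0.091553; P(data | r = 4) = (4/8)(4/8)(4/8)(4/8) = 0.0625; P(data | r = 5) = (3/8)(3/8)(3/8)(5/8) = 0.032959; P(data | r = 6) = (2/8)(2/8)(2/8)(6/8) = 0.011719; P(data | r = 7) = (1/8)(1/8)(1/8)(7/8) = 0.001709.
Multiplying each by its prior: 1/6 · 0.08374 = 0.013957, 1/6 · 0.091553 = 0.015259, 1/6 · 0.0625 = 0.010417, 1/6 · 0.032959 = 0.0054932, 1/6 · 0.011719 = 0.0019531, 1/6 · 0.001709 = 0.00028483; with total 0.047363.
Normalising, the posterior is P(r = 1 | data) = 0.29467, P(r = 3 | data) = 0.32216, P(r = 4 | data) = 0.21993, P(r = 5 | data) = 0.11598, P(r = 6 | data) = 0.041237, P(r = 7 | data) = 0.0060137.
The predictive probability is P(yellow next | data) = (1/8)(0.29467) + (3/8)(0.32216) + (1/2)(0.21993) + (5/8)(0.11598) + (3/4)(0.041237) + (7/8)(0.0060137) = 0.37629.

0.376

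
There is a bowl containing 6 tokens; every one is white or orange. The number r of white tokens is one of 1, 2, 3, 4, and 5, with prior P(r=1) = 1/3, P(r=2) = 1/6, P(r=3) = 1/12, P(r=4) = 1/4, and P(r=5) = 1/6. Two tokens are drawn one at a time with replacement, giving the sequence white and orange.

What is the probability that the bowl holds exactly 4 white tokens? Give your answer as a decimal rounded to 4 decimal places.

0.3038

Under each hypothesis, the probability of the observed sequence is: P(data | r = 1) = (1/6)(5/6) = 5/36; P(data | r = 2) = (2/6)(4/6) = 2/9; P(data | r = 3) = (3/6)(3/6) = 1/4; P(data | r = 4) = (4/6)(2/6) = 2/9; P(data | r = 5) = (5/6)(1/6) = 5/36.
Weighting by the prior gives 1/3 · 5/36 = 5/108, 1/6 · 2/9 = 1/27, 1/12 · 1/4 = 1/48, 1/4 · 2/9 = 1/18, 1/6 · 5/36 = 5/216; with total 79/432.
Hence P(r = 4 | data) = (1/18) / (79/432) = 24/79.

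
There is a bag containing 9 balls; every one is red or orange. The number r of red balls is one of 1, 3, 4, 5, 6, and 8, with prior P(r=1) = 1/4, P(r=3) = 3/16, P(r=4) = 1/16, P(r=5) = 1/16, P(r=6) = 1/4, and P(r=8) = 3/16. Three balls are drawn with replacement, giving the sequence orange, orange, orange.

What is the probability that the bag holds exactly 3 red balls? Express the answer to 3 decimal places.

0.216

Compute the likelihood of the observed sequence for each case: P(data | r = 1) = (8/9)(8/9)(8/9) = 0.70233; P(data | r = 3) = (6/9)(6/9)(6/9) = 0.2963; P(data | r = 4) = (5/9)(5/9)(5/9) = 0.17147; P(data | r = 5) = (4/9)(4/9)(4/9) = 0.087791; P(data | r = 6) = (3/9)(3/9)(3/9) = 0.037037; P(data | r = 8) = (1/9)(1/9)(1/9) = 0.0013717.
Multiplying each by its prior: 1/4 · 0.70233 = 0.17558, 3/16 · 0.2963 = 0.055556, 1/16 · 0.17147 = 0.010717, 1/16 · 0.087791 = 0.005487, 1/4 · 0.037037 = 0.0092593, 3/16 · 0.0013717 = 0.0002572; summing to 0.25686.
So P(r = 3 | data) = (0.055556) / (0.25686) = 0.21629.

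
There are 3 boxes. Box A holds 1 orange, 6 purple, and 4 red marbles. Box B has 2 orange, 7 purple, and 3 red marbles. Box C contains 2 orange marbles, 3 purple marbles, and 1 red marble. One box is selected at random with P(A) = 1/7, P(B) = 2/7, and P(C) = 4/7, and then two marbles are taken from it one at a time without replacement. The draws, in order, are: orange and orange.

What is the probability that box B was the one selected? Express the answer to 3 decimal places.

0.102

Under each hypothesis, the probability of the observed sequence is: P(data | box A) = (1/11)(0/10) = 0; P(data | box B) = (2/12)(1/11) = 1/66; P(data | box C) = (2/6)(1/5) = 1/15.
Weighting by the prior gives 1/7 · 0 = 0, 2/7 · 1/66 = 1/231, 4/7 · 1/15 = 4/105; with total 7/165.
By Bayes' rule, P(box B | data) = (1/231) / (7/165) = 5/49.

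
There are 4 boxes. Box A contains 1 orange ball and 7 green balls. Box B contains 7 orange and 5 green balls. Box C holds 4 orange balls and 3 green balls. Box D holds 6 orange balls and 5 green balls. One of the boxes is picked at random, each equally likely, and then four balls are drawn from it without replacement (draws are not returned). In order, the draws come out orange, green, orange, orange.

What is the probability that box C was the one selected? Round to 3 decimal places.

Compute the likelihood of the observed sequence for each case: P(data | box A) = (1/8)(7/7)(0/6) = 0; P(data | box B) = (7/12)(5/11)(6/10)(5/9) = 0.088384; P(data | box C) = (4/7)(3/6)(3/5)(2/4) = 0.085714; P(data | box D) = (6/11)(5/10)(5/9)(4/8) = 0.075758.
Multiplying each by its prior: 1/4 · 0 = 0, 1/4 · 0.088384 = 0.022096, 1/4 · 0.085714 = 0.021429, 1/4 · 0.075758 = 0.018939; with total 0.062464.
By Bayes' rule, P(box C | data) = (0.021429) / (0.062464) = 0.34306.

0.343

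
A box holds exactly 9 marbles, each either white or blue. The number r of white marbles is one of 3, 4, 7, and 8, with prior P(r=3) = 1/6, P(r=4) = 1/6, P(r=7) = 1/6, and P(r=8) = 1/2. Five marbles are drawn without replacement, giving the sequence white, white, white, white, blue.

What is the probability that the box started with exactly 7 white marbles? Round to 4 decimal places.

0.2456

For each hypothesis, P(data | H) works out to: P(data | r = 3) = (3/9)(2/8)(1/7)(0/6) = 0; P(data | r = 4) = (4/9)(3/8)(2/7)(1/6)(5/5) = 1/126; P(data | r = 7) = (7/9)(6/8)(5/7)(4/6)(2/5) = 1/9; P(data | r = 8) = (8/9)(7/8)(6/7)(5/6)(1/5) = 1/9.
Multiplying each by its prior: 1/6 · 0 = 0, 1/6 · 1/126 = 1/756, 1/6 · 1/9 = 1/54, 1/2 · 1/9 = 1/18; summing to 19/252.
Therefore the posterior P(r = 7 | data) = (1/54) / (19/252) = 14/57.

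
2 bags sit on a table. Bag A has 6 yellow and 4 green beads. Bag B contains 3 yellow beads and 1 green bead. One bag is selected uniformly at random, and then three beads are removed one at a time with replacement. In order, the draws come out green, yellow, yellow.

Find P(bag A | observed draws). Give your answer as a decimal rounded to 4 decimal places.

For each hypothesis, P(data | H) works out to: P(data | bag A) = (4/10)(6/10)(6/10) = 0.144; P(data | bag B) = (1/4)(3/4)(3/4) = 0.14062.
Weighting by the prior gives 1/2 · 0.144 = 0.072, 1/2 · 0.14062 = 0.070312; these sum to 0.14231.
Therefore the posterior P(bag A | data) = (0.072) / (0.14231) = 0.50593.

0.5059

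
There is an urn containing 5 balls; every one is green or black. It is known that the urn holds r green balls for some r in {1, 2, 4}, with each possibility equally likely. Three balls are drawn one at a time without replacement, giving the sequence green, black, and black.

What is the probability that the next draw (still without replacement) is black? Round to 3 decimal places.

0.750

For each hypothesis, P(data | H) works out to: P(data | r = 1) = (1/5)(4/4)(3/3) = 1/5; P(data | r = 2) = (2/5)(3/4)(2/3) = 1/5; P(data | r = 4) = (4/5)(1/4)(0/3) = 0.
Weighting by the prior gives 1/3 · 1/5 = 1/15, 1/3 · 1/5 = 1/15, 1/3 · 0 = 0; summing to 2/15.
The posterior is then P(r = 1 | data) = 1/2, P(r = 2 | data) = 1/2, P(r = 4 | data) = 0.
So P(black next | data) = Σ P(black next | H) P(H | data) = (1)(1/2) + (1/2)(1/2) = 3/4.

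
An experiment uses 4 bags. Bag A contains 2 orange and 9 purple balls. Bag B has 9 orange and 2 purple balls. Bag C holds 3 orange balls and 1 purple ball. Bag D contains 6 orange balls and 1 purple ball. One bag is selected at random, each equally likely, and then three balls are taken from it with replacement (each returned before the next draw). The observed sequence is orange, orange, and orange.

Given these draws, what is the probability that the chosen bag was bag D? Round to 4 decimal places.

Under each hypothesis, the probability of the observed sequence is: P(data | bag A) = (2/11)(2/11)(2/11) = 0.0060105; P(data | bag B) = (9/11)(9/11)(9/11) = 0.54771; P(data | bag C) = (3/4)(3/4)(3/4) = 0.42188; P(data | bag D) = (6/7)(6/7)(6/7) = 0.62974.
Weighting by the prior gives 1/4 · 0.0060105 = 0.0015026, 1/4 · 0.54771 = 0.13693, 1/4 · 0.42188 = 0.10547, 1/4 · 0.62974 = 0.15743; these sum to 0.40133.
Therefore the posterior P(bag D | data) = (0.15743) / (0.40133) = 0.39228.

0.3923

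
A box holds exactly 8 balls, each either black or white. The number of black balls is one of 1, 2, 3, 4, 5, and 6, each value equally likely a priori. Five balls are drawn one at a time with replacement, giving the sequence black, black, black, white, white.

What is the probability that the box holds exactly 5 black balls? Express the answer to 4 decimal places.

0.2795

Compute the likelihood of the observed sequence for each case: P(data | r = 1) = (1/8)(1/8)(1/8)(7/8)(7/8) = 0.0014954; P(data | r = 2) = (2/8)(2/8)(2/8)(6/8)(6/8) = 0.0087891; P(data | r = 3) = (3/8)(3/8)(3/8)(5/8)(5/8) = 0.020599; P(data | r = 4) = (4/8)(4/8)(4/8)(4/8)(4/8) = 0.03125; P(data | r = 5) = (5/8)(5/8)(5/8)(3/8)(3/8) = 0.034332; P(data | r = 6) = (6/8)(6/8)(6/8)(2/8)(2/8) = 0.026367.
Multiplying each by its prior: 1/6 · 0.0014954 = 0.00024923, 1/6 · 0.0087891 = 0.0014648, 1/6 · 0.020599 = 0.0034332, 1/6 · 0.03125 = 0.0052083, 1/6 · 0.034332 = 0.005722, 1/6 · 0.026367 = 0.0043945; these sum to 0.020472.
Hence P(r = 5 | data) = (0.005722) / (0.020472) = 0.2795.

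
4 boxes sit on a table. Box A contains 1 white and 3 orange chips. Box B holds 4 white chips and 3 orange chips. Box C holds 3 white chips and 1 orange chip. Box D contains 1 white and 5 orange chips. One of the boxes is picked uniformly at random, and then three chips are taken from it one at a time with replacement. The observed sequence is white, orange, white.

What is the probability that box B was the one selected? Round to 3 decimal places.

0.399

For each hypothesis, P(data | H) works out to: P(data | box A) = (1/4)(3/4)(1/4) = 0.046875; P(data | box B) = (4/7)(3/7)(4/7) = 0.13994; P(data | box C) = (3/4)(1/4)(3/4) = 0.14062; P(data | box D) = (1/6)(5/6)(1/6) = 0.023148.
Weighting by the prior gives 1/4 · 0.046875 = 0.011719, 1/4 · 0.13994 = 0.034985, 1/4 · 0.14062 = 0.035156, 1/4 · 0.023148 = 0.005787; with total 0.087647.
By Bayes' rule, P(box B | data) = (0.034985) / (0.087647) = 0.39916.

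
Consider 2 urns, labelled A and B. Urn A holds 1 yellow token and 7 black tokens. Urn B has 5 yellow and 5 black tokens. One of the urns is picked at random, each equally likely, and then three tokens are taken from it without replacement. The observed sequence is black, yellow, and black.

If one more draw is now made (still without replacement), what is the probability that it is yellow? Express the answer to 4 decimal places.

0.3008

Under each hypothesis, the probability of the observed sequence is: P(data | urn A) = (7/8)(1/7)(6/6) = 1/8; P(data | urn B) = (5/10)(5/9)(4/8) = 5/36.
Weighting by the prior gives 1/2 · 1/8 = 1/16, 1/2 · 5/36 = 5/72; summing to 19/144.
Dividing through by the total gives posterior P(urn A | data) = 9/19, P(urn B | data) = 10/19.
Averaging over the posterior, P(yellow next | data) = (0)(9/19) + (4/7)(10/19) = 40/133.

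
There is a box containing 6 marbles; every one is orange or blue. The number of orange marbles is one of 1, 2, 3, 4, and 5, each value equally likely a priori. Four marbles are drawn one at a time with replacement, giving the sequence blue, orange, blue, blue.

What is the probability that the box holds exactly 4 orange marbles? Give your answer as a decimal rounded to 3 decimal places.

0.086

The likelihood of the observed sequence under each hypothesis: P(data | r = 1) = (5/6)(1/6)(5/6)(5/6) = 0.096451; P(data | r = 2) = (4/6)(2/6)(4/6)(4/6) = 0.098765; P(data | r = 3) = (3/6)(3/6)(3/6)(3/6) = 0.0625; P(data | r = 4) = (2/6)(4/6)(2/6)(2/6) = 0.024691; P(data | r = 5) = (1/6)(5/6)(1/6)(1/6) = 0.003858.
Weighting by the prior gives 1/5 · 0.096451 = 0.01929, 1/5 · 0.098765 = 0.019753, 1/5 · 0.0625 = 0.0125, 1/5 · 0.024691 = 0.0049383, 1/5 · 0.003858 = 0.0007716; with total 0.057253.
By Bayes' rule, P(r = 4 | data) = (0.0049383) / (0.057253) = 0.086253.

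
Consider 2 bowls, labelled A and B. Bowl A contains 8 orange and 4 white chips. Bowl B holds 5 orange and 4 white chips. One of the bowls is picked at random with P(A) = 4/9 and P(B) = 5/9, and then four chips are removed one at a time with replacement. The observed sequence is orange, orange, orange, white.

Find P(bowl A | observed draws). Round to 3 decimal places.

0.509

For each hypothesis, P(data | H) works out to: P(data | bowl A) = (8/12)(8/12)(8/12)(4/12) = 0.098765; P(data | bowl B) = (5/9)(5/9)(5/9)(4/9) = 0.076208.
The prior-weighted likelihoods are 4/9 · 0.098765 = 0.043896, 5/9 · 0.076208 = 0.042338; with total 0.086233.
By Bayes' rule, P(bowl A | data) = (0.043896) / (0.086233) = 0.50903.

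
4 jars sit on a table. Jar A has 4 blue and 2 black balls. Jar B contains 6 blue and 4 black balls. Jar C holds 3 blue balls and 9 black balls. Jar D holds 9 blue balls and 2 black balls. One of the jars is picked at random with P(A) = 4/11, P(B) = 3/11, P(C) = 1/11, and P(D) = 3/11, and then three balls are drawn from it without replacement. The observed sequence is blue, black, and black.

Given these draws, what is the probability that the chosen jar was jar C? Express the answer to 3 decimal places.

For each hypothesis, P(data | H) works out to: P(data | jar A) = (4/6)(2/5)(1/4) = 0.066667; P(data | jar B) = (6/10)(4/9)(3/8) = 0.1; P(data | jar C) = (3/12)(9/11)(8/10) = 0.16364; P(data | jar D) = (9/11)(2/10)(1/9) = 0.018182.
Multiplying each by its prior: 4/11 · 0.066667 = 0.024242, 3/11 · 0.1 = 0.027273, 1/11 · 0.16364 = 0.014876, 3/11 · 0.018182 = 0.0049587; these sum to 0.07135.
Therefore the posterior P(jar C | data) = (0.014876) / (0.07135) = 0.20849.

0.208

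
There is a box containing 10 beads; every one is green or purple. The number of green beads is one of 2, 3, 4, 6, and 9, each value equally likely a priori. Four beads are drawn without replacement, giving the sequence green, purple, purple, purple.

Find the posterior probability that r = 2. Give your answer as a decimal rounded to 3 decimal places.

0.349

The likelihood of the observed sequence under each hypothesis: P(data | r = 2) = (2/10)(8/9)(7/8)(6/7) = 0.13333; P(data | r = 3) = (3/10)(7/9)(6/8)(5/7) = 0.125; P(data | r = 4) = (4/10)(6/9)(5/8)(4/7) = 0.095238; P(data | r = 6) = (6/10)(4/9)(3/8)(2/7) = 0.028571; P(data | r = 9) = (9/10)(1/9)(0/8) = 0.
The prior-weighted likelihoods are 1/5 · 0.13333 = 0.026667, 1/5 · 0.125 = 0.025, 1/5 · 0.095238 = 0.019048, 1/5 · 0.028571 = 0.0057143, 1/5 · 0 = 0; summing to 0.076429.
Therefore the posterior P(r = 2 | data) = (0.026667) / (0.076429) = 0.34891.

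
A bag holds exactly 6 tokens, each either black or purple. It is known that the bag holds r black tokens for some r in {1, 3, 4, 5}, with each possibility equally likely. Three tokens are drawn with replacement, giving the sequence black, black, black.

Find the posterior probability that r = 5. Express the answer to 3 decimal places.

The likelihood of the observed sequence under each hypothesis: P(data | r = 1) = (1/6)(1/6)(1/6) = 1/216; P(data | r = 3) = (3/6)(3/6)(3/6) = 1/8; P(data | r = 4) = (4/6)(4/6)(4/6) = 8/27; P(data | r = 5) = (5/6)(5/6)(5/6) = 125/216.
Weighting by the prior gives 1/4 · 1/216 = 1/864, 1/4 · 1/8 = 1/32, 1/4 · 8/27 = 2/27, 1/4 · 125/216 = 125/864; summing to 217/864.
Therefore the posterior P(r = 5 | data) = (125/864) / (217/864) = 125/217.

0.576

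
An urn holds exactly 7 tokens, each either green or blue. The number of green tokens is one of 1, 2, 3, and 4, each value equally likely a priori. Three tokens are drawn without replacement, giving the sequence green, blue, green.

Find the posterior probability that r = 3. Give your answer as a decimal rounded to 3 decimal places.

0.343

For each hypothesis, P(data | H) works out to: P(data | r = 1) = (1/7)(6/6)(0/5) = 0; P(data | r = 2) = (2/7)(5/6)(1/5) = 1/21; P(data | r = 3) = (3/7)(4/6)(2/5) = 4/35; P(data | r = 4) = (4/7)(3/6)(3/5) = 6/35.
Weighting by the prior gives 1/4 · 0 = 0, 1/4 · 1/21 = 1/84, 1/4 · 4/35 = 1/35, 1/4 · 6/35 = 3/70; summing to 1/12.
By Bayes' rule, P(r = 3 | data) = (1/35) / (1/12) = 12/35.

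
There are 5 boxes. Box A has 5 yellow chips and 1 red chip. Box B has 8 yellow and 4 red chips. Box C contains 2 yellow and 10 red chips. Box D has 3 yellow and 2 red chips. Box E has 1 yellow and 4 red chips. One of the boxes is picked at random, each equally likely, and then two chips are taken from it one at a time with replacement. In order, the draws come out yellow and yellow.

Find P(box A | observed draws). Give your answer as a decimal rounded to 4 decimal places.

Compute the likelihood of the observed sequence for each case: P(data | box A) = (5/6)(5/6) = 25/36; P(data | box B) = (8/12)(8/12) = 4/9; P(data | box C) = (2/12)(2/12) = 1/36; P(data | box D) = (3/5)(3/5) = 9/25; P(data | box E) = (1/5)(1/5) = 1/25.
Weighting by the prior gives 1/5 · 25/36 = 5/36, 1/5 · 4/9 = 4/45, 1/5 · 1/36 = 1/180, 1/5 · 9/25 = 9/125, 1/5 · 1/25 = 1/125; these sum to 47/150.
So P(box A | data) = (5/36) / (47/150) = 125/282.

0.4433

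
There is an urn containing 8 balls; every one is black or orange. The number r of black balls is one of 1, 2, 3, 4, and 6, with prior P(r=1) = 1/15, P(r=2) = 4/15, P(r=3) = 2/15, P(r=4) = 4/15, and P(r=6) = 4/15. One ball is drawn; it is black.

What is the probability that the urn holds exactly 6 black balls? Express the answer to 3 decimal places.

Under each hypothesis, the probability of this draw is: P(data | r = 1) = (1/8) = 1/8; P(data | r = 2) = (2/8) = 1/4; P(data | r = 3) = (3/8) = 3/8; P(data | r = 4) = (4/8) = 1/2; P(data | r = 6) = (6/8) = 3/4.
Weighting by the prior gives 1/15 · 1/8 = 1/120, 4/15 · 1/4 = 1/15, 2/15 · 3/8 = 1/20, 4/15 · 1/2 = 2/15, 4/15 · 3/4 = 1/5; summing to 11/24.
By Bayes' rule, P(r = 6 | data) = (1/5) / (11/24) = 24/55.

0.436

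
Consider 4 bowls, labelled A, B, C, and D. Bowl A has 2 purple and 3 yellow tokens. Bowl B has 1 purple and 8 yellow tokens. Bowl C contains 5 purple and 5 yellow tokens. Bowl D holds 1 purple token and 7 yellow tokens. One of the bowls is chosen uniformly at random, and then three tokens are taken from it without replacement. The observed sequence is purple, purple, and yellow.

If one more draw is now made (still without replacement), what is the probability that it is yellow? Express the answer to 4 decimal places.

For each hypothesis, P(data | H) works out to: P(data | bowl A) = (2/5)(1/4)(3/3) = 1/10; P(data | bowl B) = (1/9)(0/8) = 0; P(data | bowl C) = (5/10)(4/9)(5/8) = 5/36; P(data | bowl D) = (1/8)(0/7) = 0.
The prior-weighted likelihoods are 1/4 · 1/10 = 1/40, 1/4 · 0 = 0, 1/4 · 5/36 = 5/144, 1/4 · 0 = 0; these sum to 43/720.
The posterior is then P(bowl A | data) = 18/43, P(bowl B | data) = 0, P(bowl C | data) = 25/43, P(bowl D | data) = 0.
So P(yellow next | data) = Σ P(yellow next | H) P(H | data) = (1)(18/43) + (4/7)(25/43) = 226/301.

0.7508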